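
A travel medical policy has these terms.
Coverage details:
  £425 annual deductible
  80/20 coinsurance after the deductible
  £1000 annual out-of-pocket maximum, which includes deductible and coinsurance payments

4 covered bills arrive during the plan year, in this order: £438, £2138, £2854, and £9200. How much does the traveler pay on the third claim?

Claim 1 (£438): deductible takes £425, £13 remains; traveler's 20% is £2.60. Cost to traveler: £427.60. OOP to date £427.60.
Claim 2 (£2138): 20% coinsurance on £2138 = £427.60. Traveler pays £427.60; OOP now £855.20.
Claim 3 (£2854): 20% coinsurance on £2854 = £570.80. OOP would hit £1426 > £1000, so the cap limits the traveler to £1000 − £855.20 = £144.80.

£144.80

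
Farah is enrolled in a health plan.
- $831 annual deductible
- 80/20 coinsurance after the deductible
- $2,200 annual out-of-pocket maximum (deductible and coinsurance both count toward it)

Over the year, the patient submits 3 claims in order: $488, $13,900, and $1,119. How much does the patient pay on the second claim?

Claim 1 ($488): all of it applies to the deductible. Patient owes $488 (running OOP $488).
Claim 2 ($13,900): deductible takes $343, $13,557 remains; 20% of $13,557 = $2,711.40. Together that's $343 + $2,711.40 = $3,054.40. Adding that to $488 gives $3,542.40, past the $2,200 cap; patient pays only $2,200 − $488 = $1,712.

$1,712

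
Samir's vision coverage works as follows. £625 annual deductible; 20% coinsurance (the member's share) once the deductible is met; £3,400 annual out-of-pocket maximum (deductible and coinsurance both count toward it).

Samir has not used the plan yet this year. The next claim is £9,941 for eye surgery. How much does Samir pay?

Nothing has been paid toward the £625 deductible, so the first £625 of this charge is applied there.
After the £625 deductible portion, £9,941 − £625 = £9,316 is subject to coinsurance.
Member's 20% share of £9,316 is £1,863.20.
That puts the member's cost at £625 + £1,863.20 = £2,488.20 before any cap.
Cumulative spending £0 + £2,488.20 = £2,488.20 stays under the £3,400 maximum.

£2,488.20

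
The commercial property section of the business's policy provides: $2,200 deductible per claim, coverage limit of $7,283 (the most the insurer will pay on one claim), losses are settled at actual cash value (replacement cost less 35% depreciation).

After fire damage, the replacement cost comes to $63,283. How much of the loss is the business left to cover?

$56,000

Depreciate 35%: the covered value is $63,283 × 0.65 = $41,133.95.
Less the $2,200 deductible: $41,133.95 − $2,200 = $38,933.95.
$38,933.95 exceeds the $7,283 limit, so the insurer pays the limit: $7,283.
Business's share is the uncovered remainder: $63,283 − $7,283 = $56,000.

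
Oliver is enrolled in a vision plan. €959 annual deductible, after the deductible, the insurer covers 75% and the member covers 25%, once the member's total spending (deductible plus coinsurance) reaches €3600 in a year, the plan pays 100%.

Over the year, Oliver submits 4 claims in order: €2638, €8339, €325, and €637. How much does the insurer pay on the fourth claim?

#1 (€2638): €959 to deductible, leaving €1679; coinsurance €1679 × 25% = €419.75. Cost to member: €1378.75. OOP to date €1378.75. Plan pays €2638 − €1378.75 = €1259.25.
#2 (€8339): deductible met; 25% of €8339 = €2084.75. Member pays €2084.75; OOP now €3463.50. Plan pays €8339 − €2084.75 = €6254.25.
#3 (€325): deductible met; 25% of €325 = €81.25. Member owes €81.25 (running OOP €3544.75). Plan pays €325 − €81.25 = €243.75.
#4 (€637): 25% coinsurance on €637 = €159.25. Adding that to €3544.75 gives €3704, past the €3600 cap; member pays only €3600 − €3544.75 = €55.25. Insurer: €637 − €55.25 = €581.75.

€581.75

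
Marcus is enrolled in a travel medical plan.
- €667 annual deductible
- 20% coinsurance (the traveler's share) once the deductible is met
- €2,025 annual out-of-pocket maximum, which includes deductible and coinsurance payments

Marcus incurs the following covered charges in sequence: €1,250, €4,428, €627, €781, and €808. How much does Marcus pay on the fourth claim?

Claim 1 (€1,250): deductible takes €667, €583 remains; 20% of €583 = €116.60. Traveler pays €783.60; OOP now €783.60.
Claim 2 (€4,428): deductible already satisfied, so traveler's share is 20% × €4,428 = €885.60. Cost to traveler: €885.60. OOP to date €1,669.20.
Claim 3 (€627): 20% coinsurance on €627 = €125.40. Traveler pays €125.40; OOP now €1,794.60.
Claim 4 (€781): deductible already satisfied, so traveler's share is 20% × €781 = €156.20. Traveler pays €156.20; OOP now €1,950.80.

€156.20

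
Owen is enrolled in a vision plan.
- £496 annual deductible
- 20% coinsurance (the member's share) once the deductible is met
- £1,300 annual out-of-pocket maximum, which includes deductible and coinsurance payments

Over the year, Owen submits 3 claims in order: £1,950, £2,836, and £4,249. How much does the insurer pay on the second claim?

Bill 1, £1,950: deductible takes £496, £1,454 remains; 20% of £1,454 = £290.80. Cost to member: £786.80. OOP to date £786.80. Insurer: £1,950 − £786.80 = £1,163.20.
Bill 2, £2,836: deductible already satisfied, so member's share is 20% × £2,836 = £567.20. OOP would hit £1,354 > £1,300, so the cap limits the member to £1,300 − £786.80 = £513.20. Plan pays £2,836 − £513.20 = £2,322.80.

£2,322.80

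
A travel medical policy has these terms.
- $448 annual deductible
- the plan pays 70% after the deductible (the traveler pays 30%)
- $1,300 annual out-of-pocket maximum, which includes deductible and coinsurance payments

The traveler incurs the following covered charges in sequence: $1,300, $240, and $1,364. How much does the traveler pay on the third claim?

$409.20

#1 ($1,300): deductible takes $448, $852 remains; traveler's 30% is $255.60. Cost to traveler: $703.60. OOP to date $703.60.
#2 ($240): deductible met; 30% of $240 = $72. Traveler owes $72 (running OOP $775.60).
#3 ($1,364): 30% coinsurance on $1,364 = $409.20. Cost to traveler: $409.20. OOP to date $1,184.80.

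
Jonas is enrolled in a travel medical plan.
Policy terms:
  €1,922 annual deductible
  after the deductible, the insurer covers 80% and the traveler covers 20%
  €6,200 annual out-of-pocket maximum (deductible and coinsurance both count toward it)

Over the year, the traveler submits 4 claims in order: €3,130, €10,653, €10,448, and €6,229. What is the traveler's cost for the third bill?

€1,905.80

Claim 1 (€3,130): deductible takes €1,922, €1,208 remains; coinsurance €1,208 × 20% = €241.60. Traveler pays €2,163.60; OOP now €2,163.60.
Claim 2 (€10,653): 20% coinsurance on €10,653 = €2,130.60. Traveler owes €2,130.60 (running OOP €4,294.20).
Claim 3 (€10,448): 20% coinsurance on €10,448 = €2,089.60. Adding that to €4,294.20 gives €6,383.80, past the €6,200 cap; traveler pays only €6,200 − €4,294.20 = €1,905.80.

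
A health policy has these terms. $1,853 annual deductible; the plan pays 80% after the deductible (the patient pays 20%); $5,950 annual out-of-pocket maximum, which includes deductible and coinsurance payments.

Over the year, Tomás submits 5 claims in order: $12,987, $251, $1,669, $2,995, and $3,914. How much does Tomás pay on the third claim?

Claim 1 — $12,987: $1,853 finishes the deductible; $11,134 goes to coinsurance; patient's 20% is $2,226.80. Patient owes $4,079.80 (running OOP $4,079.80).
Claim 2 — $251: deductible met; 20% of $251 = $50.20. Patient pays $50.20; OOP now $4,130.
Claim 3 — $1,669: deductible met; 20% of $1,669 = $333.80. Patient pays $333.80; OOP now $4,463.80.

$333.80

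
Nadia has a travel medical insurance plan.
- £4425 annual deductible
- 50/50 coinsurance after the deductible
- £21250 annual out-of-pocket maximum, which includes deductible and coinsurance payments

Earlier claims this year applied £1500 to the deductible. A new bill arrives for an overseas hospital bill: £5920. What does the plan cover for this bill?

£1497.50

Remaining deductible: £4425 − £1500 = £2925.
After the £2925 deductible portion, £5920 − £2925 = £2995 is subject to coinsurance.
Coinsurance: £2995 × 50% = £1497.50.
So the traveler owes £2925 + £1497.50 = £4422.50 before any cap.
Year-to-date out-of-pocket becomes £1500 + £4422.50 = £5922.50, still under the £21250 maximum, so no cap applies.
The plan picks up £5920 − £4422.50 = £1497.50.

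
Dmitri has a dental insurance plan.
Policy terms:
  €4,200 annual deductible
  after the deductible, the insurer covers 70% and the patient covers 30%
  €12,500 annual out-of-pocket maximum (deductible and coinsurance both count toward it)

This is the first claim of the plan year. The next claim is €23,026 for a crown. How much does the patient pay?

€9,847.80

Nothing has been paid toward the €4,200 deductible, so the first €4,200 of this charge is applied there.
The remaining €18,826 (= €23,026 − €4,200) moves to coinsurance.
Coinsurance: €18,826 × 30% = €5,647.80.
That puts the patient's cost at €4,200 + €5,647.80 = €9,847.80 before any cap.
Total out-of-pocket so far would be €0 + €9,847.80 = €9,847.80, below the €12,500 cap — no reduction.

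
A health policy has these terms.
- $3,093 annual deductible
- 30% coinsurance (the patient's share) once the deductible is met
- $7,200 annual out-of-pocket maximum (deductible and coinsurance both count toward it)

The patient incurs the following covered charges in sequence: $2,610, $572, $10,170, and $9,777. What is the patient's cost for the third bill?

Claim 1 — $2,610: entire amount goes to the deductible. Patient pays $2,610; OOP now $2,610.
Claim 2 — $572: $483 to deductible, leaving $89; patient's 30% is $26.70. Patient owes $509.70 (running OOP $3,119.70).
Claim 3 — $10,170: deductible already satisfied, so patient's share is 30% × $10,170 = $3,051. Cost to patient: $3,051. OOP to date $6,170.70.

$3,051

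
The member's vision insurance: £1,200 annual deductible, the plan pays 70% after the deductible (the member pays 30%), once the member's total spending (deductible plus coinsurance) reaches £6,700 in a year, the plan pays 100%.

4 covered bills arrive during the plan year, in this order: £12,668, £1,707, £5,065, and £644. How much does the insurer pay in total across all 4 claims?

Claim 1 (£12,668): £1,200 finishes the deductible; £11,468 goes to coinsurance; member's 30% is £3,440.40. Cost to member: £4,640.40. OOP to date £4,640.40. Plan pays £12,668 − £4,640.40 = £8,027.60.
Claim 2 (£1,707): deductible met; 30% of £1,707 = £512.10. Member pays £512.10; OOP now £5,152.50. Insurer: £1,707 − £512.10 = £1,194.90.
Claim 3 (£5,065): deductible met; 30% of £5,065 = £1,519.50. Member pays £1,519.50; OOP now £6,672. Plan pays £5,065 − £1,519.50 = £3,545.50.
Claim 4 (£644): deductible already satisfied, so member's share is 30% × £644 = £193.20. OOP would hit £6,865.20 > £6,700, so the cap limits the member to £6,700 − £6,672 = £28. Insurer: £644 − £28 = £616.
Insurer total = bills − member's total = £20,084 − £6,700 = £13,384.

£13,384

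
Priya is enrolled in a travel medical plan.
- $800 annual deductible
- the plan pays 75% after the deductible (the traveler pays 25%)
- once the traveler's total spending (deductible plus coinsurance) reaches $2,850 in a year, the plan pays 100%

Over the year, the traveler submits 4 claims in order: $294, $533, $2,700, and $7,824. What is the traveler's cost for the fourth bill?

$1,368.25

Claim 1 ($294): entire amount goes to the deductible. Traveler owes $294 (running OOP $294).
Claim 2 ($533): deductible takes $506, $27 remains; 25% of $27 = $6.75. Cost to traveler: $512.75. OOP to date $806.75.
Claim 3 ($2,700): deductible met; 25% of $2,700 = $675. Traveler owes $675 (running OOP $1,481.75).
Claim 4 ($7,824): 25% coinsurance on $7,824 = $1,956. Adding that to $1,481.75 gives $3,437.75, past the $2,850 cap; traveler pays only $2,850 − $1,481.75 = $1,368.25.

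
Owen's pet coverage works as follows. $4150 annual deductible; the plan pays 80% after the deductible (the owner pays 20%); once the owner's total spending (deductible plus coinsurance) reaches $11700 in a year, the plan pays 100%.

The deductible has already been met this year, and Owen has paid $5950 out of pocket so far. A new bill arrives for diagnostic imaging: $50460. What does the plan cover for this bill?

The deductible is already satisfied, so the full bill goes to coinsurance.
Owner's 20% share of $50460 is $10092.
That would bring total out-of-pocket to $16042, past the $11700 cap. The owner is capped at $11700 − $5950 = $5750 on this claim.
The plan picks up $50460 − $5750 = $44710.

$44710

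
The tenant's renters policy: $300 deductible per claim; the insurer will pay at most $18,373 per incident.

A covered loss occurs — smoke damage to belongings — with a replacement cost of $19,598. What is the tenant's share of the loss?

After the deductible, $19,598 − $300 = $19,298 remains.
Since $19,298 > $18,373, the payout is capped at $18,373.
Tenant's share is the uncovered remainder: $19,598 − $18,373 = $1,225.

$1,225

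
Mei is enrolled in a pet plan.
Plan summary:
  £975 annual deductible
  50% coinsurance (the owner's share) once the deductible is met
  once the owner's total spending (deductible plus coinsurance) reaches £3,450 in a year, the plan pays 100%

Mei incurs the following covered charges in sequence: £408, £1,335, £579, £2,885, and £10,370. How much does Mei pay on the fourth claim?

£1,442.50

#1 (£408): all of it applies to the deductible. Owner pays £408; OOP now £408.
#2 (£1,335): £567 to deductible, leaving £768; 50% of £768 = £384. Owner pays £951; OOP now £1,359.
#3 (£579): 50% coinsurance on £579 = £289.50. Owner owes £289.50 (running OOP £1,648.50).
#4 (£2,885): deductible already satisfied, so owner's share is 50% × £2,885 = £1,442.50. Cost to owner: £1,442.50. OOP to date £3,091.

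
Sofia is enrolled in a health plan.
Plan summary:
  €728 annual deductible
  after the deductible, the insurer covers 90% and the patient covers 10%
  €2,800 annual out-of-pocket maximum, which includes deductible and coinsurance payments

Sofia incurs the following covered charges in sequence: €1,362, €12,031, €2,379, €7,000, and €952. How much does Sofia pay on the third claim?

€237.90

Claim 1 — €1,362: €728 finishes the deductible; €634 goes to coinsurance; patient's 10% is €63.40. Patient owes €791.40 (running OOP €791.40).
Claim 2 — €12,031: 10% coinsurance on €12,031 = €1,203.10. Cost to patient: €1,203.10. OOP to date €1,994.50.
Claim 3 — €2,379: deductible already satisfied, so patient's share is 10% × €2,379 = €237.90. Patient pays €237.90; OOP now €2,232.40.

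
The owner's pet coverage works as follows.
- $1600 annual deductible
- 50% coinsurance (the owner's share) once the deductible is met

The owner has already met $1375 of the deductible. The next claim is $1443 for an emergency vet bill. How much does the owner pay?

$1375 of the $1600 deductible is already met, leaving $225.
That leaves $1443 − $225 = $1218 for coinsurance.
50% of $1218 = $609 falls to the owner.
So the owner owes $225 + $609 = $834.

$834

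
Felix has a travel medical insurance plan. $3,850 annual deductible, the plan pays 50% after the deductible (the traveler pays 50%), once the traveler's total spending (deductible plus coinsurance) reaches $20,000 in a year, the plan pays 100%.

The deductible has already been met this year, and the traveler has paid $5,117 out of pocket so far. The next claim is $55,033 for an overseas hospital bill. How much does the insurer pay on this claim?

$40,150

The deductible is already satisfied, so the full bill goes to coinsurance.
Coinsurance: $55,033 × 50% = $27,516.50.
That would bring total out-of-pocket to $32,633.50, past the $20,000 cap. The traveler is capped at $20,000 − $5,117 = $14,883 on this claim.
The insurer covers the remainder: $55,033 − $14,883 = $40,150.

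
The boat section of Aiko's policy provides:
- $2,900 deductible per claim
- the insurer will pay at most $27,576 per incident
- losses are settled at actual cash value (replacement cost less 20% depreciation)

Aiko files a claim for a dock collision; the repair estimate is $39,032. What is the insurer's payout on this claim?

$27,576

At 20% depreciation, ACV = $39,032 − $7,806.40 = $31,225.60.
Subtract the deductible: $31,225.60 − $2,900 = $28,325.60.
Since $28,325.60 > $27,576, the payout is capped at $27,576.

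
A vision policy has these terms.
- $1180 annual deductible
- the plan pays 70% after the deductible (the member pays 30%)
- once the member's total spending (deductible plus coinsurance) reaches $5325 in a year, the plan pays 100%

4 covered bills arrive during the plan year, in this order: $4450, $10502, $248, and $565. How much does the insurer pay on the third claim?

$234.60

Bill 1, $4450: deductible takes $1180, $3270 remains; coinsurance $3270 × 30% = $981. Member pays $2161; OOP now $2161. Insurer: $4450 − $2161 = $2289.
Bill 2, $10502: deductible met; 30% of $10502 = $3150.60. Cost to member: $3150.60. OOP to date $5311.60. Insurer: $10502 − $3150.60 = $7351.40.
Bill 3, $248: 30% coinsurance on $248 = $74.40. That would push OOP to $5386, over the $5325 cap, so member pays $5325 − $5311.60 = $13.40. Insurer: $248 − $13.40 = $234.60.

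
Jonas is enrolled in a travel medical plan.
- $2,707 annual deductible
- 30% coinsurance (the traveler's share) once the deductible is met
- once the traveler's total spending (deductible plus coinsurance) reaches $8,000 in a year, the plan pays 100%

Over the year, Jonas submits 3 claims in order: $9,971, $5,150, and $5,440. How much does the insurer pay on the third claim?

$3,871.20

#1 ($9,971): deductible takes $2,707, $7,264 remains; coinsurance $7,264 × 30% = $2,179.20. Cost to traveler: $4,886.20. OOP to date $4,886.20. Plan pays $9,971 − $4,886.20 = $5,084.80.
#2 ($5,150): deductible met; 30% of $5,150 = $1,545. Traveler owes $1,545 (running OOP $6,431.20). Insurer: $5,150 − $1,545 = $3,605.
#3 ($5,440): deductible met; 30% of $5,440 = $1,632. Adding that to $6,431.20 gives $8,063.20, past the $8,000 cap; traveler pays only $8,000 − $6,431.20 = $1,568.80. Insurer: $5,440 − $1,568.80 = $3,871.20.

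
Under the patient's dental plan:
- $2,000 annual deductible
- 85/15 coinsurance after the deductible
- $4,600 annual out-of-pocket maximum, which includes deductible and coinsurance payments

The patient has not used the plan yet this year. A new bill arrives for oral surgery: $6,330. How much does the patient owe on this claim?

$2,649.50

Deductible not yet touched, so the first $2,000 of the bill goes to the deductible.
After the $2,000 deductible portion, $6,330 − $2,000 = $4,330 is subject to coinsurance.
Patient's 15% share of $4,330 is $649.50.
So the patient owes $2,000 + $649.50 = $2,649.50 before any cap.
Year-to-date out-of-pocket becomes $0 + $2,649.50 = $2,649.50, still under the $4,600 maximum, so no cap applies.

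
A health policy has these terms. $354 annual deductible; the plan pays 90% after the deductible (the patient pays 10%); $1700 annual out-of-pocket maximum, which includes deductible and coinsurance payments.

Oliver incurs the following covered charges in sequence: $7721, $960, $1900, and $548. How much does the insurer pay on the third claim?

Bill 1, $7721: $354 to deductible, leaving $7367; 10% of $7367 = $736.70. Patient pays $1090.70; OOP now $1090.70. Plan pays $7721 − $1090.70 = $6630.30.
Bill 2, $960: deductible already satisfied, so patient's share is 10% × $960 = $96. Cost to patient: $96. OOP to date $1186.70. Insurer: $960 − $96 = $864.
Bill 3, $1900: deductible met; 10% of $1900 = $190. Patient pays $190; OOP now $1376.70. Plan pays $1900 − $190 = $1710.

$1710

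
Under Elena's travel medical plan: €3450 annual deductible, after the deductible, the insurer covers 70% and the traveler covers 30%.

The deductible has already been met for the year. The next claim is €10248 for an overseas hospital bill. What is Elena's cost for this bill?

€3074.40

The deductible is already satisfied, so the full bill goes to coinsurance.
30% of €10248 = €3074.40 falls to the traveler.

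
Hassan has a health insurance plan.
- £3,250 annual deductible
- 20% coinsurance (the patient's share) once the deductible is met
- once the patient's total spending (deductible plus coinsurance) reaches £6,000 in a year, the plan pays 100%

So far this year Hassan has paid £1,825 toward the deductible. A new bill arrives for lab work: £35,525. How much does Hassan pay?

£1,825 of the £3,250 deductible is already met, leaving £1,425.
That leaves £35,525 − £1,425 = £34,100 for coinsurance.
20% of £34,100 = £6,820 falls to the patient.
So the patient owes £1,425 + £6,820 = £8,245 before any cap.
That would bring total out-of-pocket to £10,070, past the £6,000 cap. The patient is capped at £6,000 − £1,825 = £4,175 on this claim.

£4,175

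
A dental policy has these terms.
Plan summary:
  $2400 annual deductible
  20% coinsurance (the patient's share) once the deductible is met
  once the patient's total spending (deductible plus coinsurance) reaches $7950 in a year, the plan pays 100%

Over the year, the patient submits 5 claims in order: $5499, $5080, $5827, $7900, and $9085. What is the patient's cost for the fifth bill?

$1168.80

Bill 1, $5499: deductible takes $2400, $3099 remains; coinsurance $3099 × 20% = $619.80. Patient pays $3019.80; OOP now $3019.80.
Bill 2, $5080: deductible met; 20% of $5080 = $1016. Patient owes $1016 (running OOP $4035.80).
Bill 3, $5827: deductible already satisfied, so patient's share is 20% × $5827 = $1165.40. Patient pays $1165.40; OOP now $5201.20.
Bill 4, $7900: deductible already satisfied, so patient's share is 20% × $7900 = $1580. Cost to patient: $1580. OOP to date $6781.20.
Bill 5, $9085: deductible already satisfied, so patient's share is 20% × $9085 = $1817. That would push OOP to $8598.20, over the $7950 cap, so patient pays $7950 − $6781.20 = $1168.80.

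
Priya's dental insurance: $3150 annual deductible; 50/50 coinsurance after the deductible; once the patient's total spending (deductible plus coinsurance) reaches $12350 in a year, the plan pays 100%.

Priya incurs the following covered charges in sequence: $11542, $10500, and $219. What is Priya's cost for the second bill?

Bill 1, $11542: $3150 finishes the deductible; $8392 goes to coinsurance; coinsurance $8392 × 50% = $4196. Patient pays $7346; OOP now $7346.
Bill 2, $10500: deductible already satisfied, so patient's share is 50% × $10500 = $5250. Adding that to $7346 gives $12596, past the $12350 cap; patient pays only $12350 − $7346 = $5004.

$5004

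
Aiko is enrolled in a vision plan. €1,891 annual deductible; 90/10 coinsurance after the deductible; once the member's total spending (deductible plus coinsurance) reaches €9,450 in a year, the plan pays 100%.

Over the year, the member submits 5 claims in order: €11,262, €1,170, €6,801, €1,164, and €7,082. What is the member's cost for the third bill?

€680.10

Bill 1, €11,262: €1,891 to deductible, leaving €9,371; 10% of €9,371 = €937.10. Cost to member: €2,828.10. OOP to date €2,828.10.
Bill 2, €1,170: deductible already satisfied, so member's share is 10% × €1,170 = €117. Member pays €117; OOP now €2,945.10.
Bill 3, €6,801: 10% coinsurance on €6,801 = €680.10. Cost to member: €680.10. OOP to date €3,625.20.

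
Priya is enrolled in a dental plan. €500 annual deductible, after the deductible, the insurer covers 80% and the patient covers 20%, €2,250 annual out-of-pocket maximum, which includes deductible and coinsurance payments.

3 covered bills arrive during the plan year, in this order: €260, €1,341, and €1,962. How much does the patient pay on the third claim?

Claim 1 — €260: all of it applies to the deductible. Patient owes €260 (running OOP €260).
Claim 2 — €1,341: deductible takes €240, €1,101 remains; coinsurance €1,101 × 20% = €220.20. Cost to patient: €460.20. OOP to date €720.20.
Claim 3 — €1,962: deductible met; 20% of €1,962 = €392.40. Patient pays €392.40; OOP now €1,112.60.

€392.40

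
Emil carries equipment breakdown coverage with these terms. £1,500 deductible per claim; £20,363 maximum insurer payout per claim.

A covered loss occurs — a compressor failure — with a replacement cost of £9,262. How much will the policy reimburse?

After the deductible, £9,262 − £1,500 = £7,762 remains.
£7,762 is within the £20,363 limit, so the insurer pays £7,762.

£7,762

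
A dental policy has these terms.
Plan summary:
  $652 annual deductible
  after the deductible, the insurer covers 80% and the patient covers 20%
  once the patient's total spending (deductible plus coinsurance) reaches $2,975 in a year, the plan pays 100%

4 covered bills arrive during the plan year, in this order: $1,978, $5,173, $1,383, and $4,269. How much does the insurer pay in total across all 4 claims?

Claim 1 — $1,978: $652 to deductible, leaving $1,326; 20% of $1,326 = $265.20. Patient owes $917.20 (running OOP $917.20). Plan pays $1,978 − $917.20 = $1,060.80.
Claim 2 — $5,173: deductible met; 20% of $5,173 = $1,034.60. Cost to patient: $1,034.60. OOP to date $1,951.80. Plan pays $5,173 − $1,034.60 = $4,138.40.
Claim 3 — $1,383: deductible already satisfied, so patient's share is 20% × $1,383 = $276.60. Cost to patient: $276.60. OOP to date $2,228.40. Insurer: $1,383 − $276.60 = $1,106.40.
Claim 4 — $4,269: deductible met; 20% of $4,269 = $853.80. OOP would hit $3,082.20 > $2,975, so the cap limits the patient to $2,975 − $2,228.40 = $746.60. Plan pays $4,269 − $746.60 = $3,522.40.
Insurer total = bills − patient's total = $12,803 − $2,975 = $9,828.

$9,828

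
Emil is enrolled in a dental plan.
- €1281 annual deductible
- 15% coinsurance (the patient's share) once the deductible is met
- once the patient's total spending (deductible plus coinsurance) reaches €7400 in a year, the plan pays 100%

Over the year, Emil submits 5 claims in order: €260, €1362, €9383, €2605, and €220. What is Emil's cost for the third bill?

Claim 1 — €260: fully absorbed by the deductible. Cost to patient: €260. OOP to date €260.
Claim 2 — €1362: €1021 finishes the deductible; €341 goes to coinsurance; coinsurance €341 × 15% = €51.15. Cost to patient: €1072.15. OOP to date €1332.15.
Claim 3 — €9383: deductible met; 15% of €9383 = €1407.45. Patient owes €1407.45 (running OOP €2739.60).

€1407.45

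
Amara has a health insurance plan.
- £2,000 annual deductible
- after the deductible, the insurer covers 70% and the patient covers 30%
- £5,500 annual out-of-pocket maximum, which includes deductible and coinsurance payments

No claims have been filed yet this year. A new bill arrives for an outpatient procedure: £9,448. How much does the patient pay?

Nothing has been paid toward the £2,000 deductible, so the first £2,000 of this charge is applied there.
That leaves £9,448 − £2,000 = £7,448 for coinsurance.
Coinsurance: £7,448 × 30% = £2,234.40.
Patient responsibility before any cap: £2,000 + £2,234.40 = £4,234.40.
Total out-of-pocket so far would be £0 + £4,234.40 = £4,234.40, below the £5,500 cap — no reduction.

£4,234.40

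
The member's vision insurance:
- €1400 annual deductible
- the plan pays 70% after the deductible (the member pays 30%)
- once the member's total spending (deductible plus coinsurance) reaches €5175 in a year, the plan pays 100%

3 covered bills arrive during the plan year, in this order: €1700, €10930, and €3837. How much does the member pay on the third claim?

Claim 1 — €1700: deductible takes €1400, €300 remains; coinsurance €300 × 30% = €90. Member owes €1490 (running OOP €1490).
Claim 2 — €10930: deductible already satisfied, so member's share is 30% × €10930 = €3279. Member owes €3279 (running OOP €4769).
Claim 3 — €3837: 30% coinsurance on €3837 = €1151.10. OOP would hit €5920.10 > €5175, so the cap limits the member to €5175 − €4769 = €406.

€406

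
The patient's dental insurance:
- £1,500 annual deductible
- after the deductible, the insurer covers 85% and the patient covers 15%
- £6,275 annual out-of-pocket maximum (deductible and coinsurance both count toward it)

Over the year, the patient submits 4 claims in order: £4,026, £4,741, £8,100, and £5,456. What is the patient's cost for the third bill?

£1,215

Claim 1 — £4,026: £1,500 to deductible, leaving £2,526; coinsurance £2,526 × 15% = £378.90. Cost to patient: £1,878.90. OOP to date £1,878.90.
Claim 2 — £4,741: deductible met; 15% of £4,741 = £711.15. Patient owes £711.15 (running OOP £2,590.05).
Claim 3 — £8,100: deductible already satisfied, so patient's share is 15% × £8,100 = £1,215. Cost to patient: £1,215. OOP to date £3,805.05.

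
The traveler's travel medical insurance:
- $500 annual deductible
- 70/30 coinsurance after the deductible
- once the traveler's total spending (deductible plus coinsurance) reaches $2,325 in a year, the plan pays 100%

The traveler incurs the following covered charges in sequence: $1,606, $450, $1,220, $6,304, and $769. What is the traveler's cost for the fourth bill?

$992.20

#1 ($1,606): $500 to deductible, leaving $1,106; traveler's 30% is $331.80. Traveler owes $831.80 (running OOP $831.80).
#2 ($450): deductible already satisfied, so traveler's share is 30% × $450 = $135. Traveler owes $135 (running OOP $966.80).
#3 ($1,220): 30% coinsurance on $1,220 = $366. Traveler owes $366 (running OOP $1,332.80).
#4 ($6,304): deductible already satisfied, so traveler's share is 30% × $6,304 = $1,891.20. That would push OOP to $3,224, over the $2,325 cap, so traveler pays $2,325 − $1,332.80 = $992.20.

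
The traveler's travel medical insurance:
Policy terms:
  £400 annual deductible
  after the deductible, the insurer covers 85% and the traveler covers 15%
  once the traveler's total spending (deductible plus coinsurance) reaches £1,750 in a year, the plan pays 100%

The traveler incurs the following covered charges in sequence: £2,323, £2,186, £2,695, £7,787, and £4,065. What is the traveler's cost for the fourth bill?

Claim 1 (£2,323): deductible takes £400, £1,923 remains; 15% of £1,923 = £288.45. Traveler pays £688.45; OOP now £688.45.
Claim 2 (£2,186): deductible met; 15% of £2,186 = £327.90. Traveler pays £327.90; OOP now £1,016.35.
Claim 3 (£2,695): deductible already satisfied, so traveler's share is 15% × £2,695 = £404.25. Traveler pays £404.25; OOP now £1,420.60.
Claim 4 (£7,787): 15% coinsurance on £7,787 = £1,168.05. Adding that to £1,420.60 gives £2,588.65, past the £1,750 cap; traveler pays only £1,750 − £1,420.60 = £329.40.

£329.40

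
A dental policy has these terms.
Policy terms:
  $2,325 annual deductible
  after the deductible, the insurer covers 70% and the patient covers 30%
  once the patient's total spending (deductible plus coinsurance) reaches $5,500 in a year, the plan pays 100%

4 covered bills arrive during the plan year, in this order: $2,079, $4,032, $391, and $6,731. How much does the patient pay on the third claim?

Claim 1 — $2,079: fully absorbed by the deductible. Cost to patient: $2,079. OOP to date $2,079.
Claim 2 — $4,032: deductible takes $246, $3,786 remains; coinsurance $3,786 × 30% = $1,135.80. Patient pays $1,381.80; OOP now $3,460.80.
Claim 3 — $391: deductible met; 30% of $391 = $117.30. Patient pays $117.30; OOP now $3,578.10.

$117.30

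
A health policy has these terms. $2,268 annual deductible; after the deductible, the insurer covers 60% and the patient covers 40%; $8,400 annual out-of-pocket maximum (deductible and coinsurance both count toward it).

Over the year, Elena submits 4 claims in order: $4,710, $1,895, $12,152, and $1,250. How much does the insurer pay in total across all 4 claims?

$11,607

Claim 1 — $4,710: deductible takes $2,268, $2,442 remains; patient's 40% is $976.80. Patient owes $3,244.80 (running OOP $3,244.80). Insurer: $4,710 − $3,244.80 = $1,465.20.
Claim 2 — $1,895: deductible met; 40% of $1,895 = $758. Patient owes $758 (running OOP $4,002.80). Plan pays $1,895 − $758 = $1,137.
Claim 3 — $12,152: 40% coinsurance on $12,152 = $4,860.80. OOP would hit $8,863.60 > $8,400, so the cap limits the patient to $8,400 − $4,002.80 = $4,397.20. Plan pays $12,152 − $4,397.20 = $7,754.80.
Claim 4 — $1,250: deductible already satisfied, so patient's share is 40% × $1,250 = $500. OOP would hit $8,900 > $8,400, so the cap limits the patient to $8,400 − $8,400 = $0. Plan pays $1,250 − $0 = $1,250.
Insurer total: $1,465.20 + $1,137 + $7,754.80 + $1,250 = $11,607.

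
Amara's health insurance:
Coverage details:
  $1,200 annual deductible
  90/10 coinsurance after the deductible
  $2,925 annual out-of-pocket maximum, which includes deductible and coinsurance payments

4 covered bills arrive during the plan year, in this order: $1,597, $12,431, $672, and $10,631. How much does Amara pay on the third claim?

#1 ($1,597): deductible takes $1,200, $397 remains; 10% of $397 = $39.70. Patient pays $1,239.70; OOP now $1,239.70.
#2 ($12,431): deductible met; 10% of $12,431 = $1,243.10. Patient pays $1,243.10; OOP now $2,482.80.
#3 ($672): 10% coinsurance on $672 = $67.20. Cost to patient: $67.20. OOP to date $2,550.

$67.20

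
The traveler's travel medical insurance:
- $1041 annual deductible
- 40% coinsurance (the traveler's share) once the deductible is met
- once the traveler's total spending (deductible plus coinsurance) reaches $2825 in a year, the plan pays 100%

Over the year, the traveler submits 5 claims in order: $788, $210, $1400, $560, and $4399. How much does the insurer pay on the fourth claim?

$336

Claim 1 — $788: entire amount goes to the deductible. Traveler pays $788; OOP now $788. Plan pays $788 − $788 = $0.
Claim 2 — $210: all of it applies to the deductible. Cost to traveler: $210. OOP to date $998. Insurer: $210 − $210 = $0.
Claim 3 — $1400: deductible takes $43, $1357 remains; traveler's 40% is $542.80. Cost to traveler: $585.80. OOP to date $1583.80. Insurer: $1400 − $585.80 = $814.20.
Claim 4 — $560: deductible met; 40% of $560 = $224. Traveler owes $224 (running OOP $1807.80). Plan pays $560 − $224 = $336.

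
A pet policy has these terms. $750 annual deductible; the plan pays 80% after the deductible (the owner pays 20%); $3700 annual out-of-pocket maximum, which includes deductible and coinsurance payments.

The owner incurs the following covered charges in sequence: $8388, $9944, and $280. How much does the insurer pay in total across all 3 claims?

$14912

#1 ($8388): $750 finishes the deductible; $7638 goes to coinsurance; 20% of $7638 = $1527.60. Cost to owner: $2277.60. OOP to date $2277.60. Plan pays $8388 − $2277.60 = $6110.40.
#2 ($9944): deductible met; 20% of $9944 = $1988.80. That would push OOP to $4266.40, over the $3700 cap, so owner pays $3700 − $2277.60 = $1422.40. Insurer: $9944 − $1422.40 = $8521.60.
#3 ($280): deductible met; 20% of $280 = $56. OOP would hit $3756 > $3700, so the cap limits the owner to $3700 − $3700 = $0. Insurer: $280 − $0 = $280.
Insurer total = bills − owner's total = $18612 − $3700 = $14912.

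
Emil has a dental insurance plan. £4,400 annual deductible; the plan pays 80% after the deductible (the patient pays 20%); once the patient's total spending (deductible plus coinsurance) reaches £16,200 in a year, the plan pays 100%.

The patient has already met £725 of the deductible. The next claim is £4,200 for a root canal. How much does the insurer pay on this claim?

£420

£725 of the £4,400 deductible is already met, leaving £3,675.
That leaves £4,200 − £3,675 = £525 for coinsurance.
20% of £525 = £105 falls to the patient.
So the patient owes £3,675 + £105 = £3,780 before any cap.
Total out-of-pocket so far would be £725 + £3,780 = £4,505, below the £16,200 cap — no reduction.
The insurer covers the remainder: £4,200 − £3,780 = £420.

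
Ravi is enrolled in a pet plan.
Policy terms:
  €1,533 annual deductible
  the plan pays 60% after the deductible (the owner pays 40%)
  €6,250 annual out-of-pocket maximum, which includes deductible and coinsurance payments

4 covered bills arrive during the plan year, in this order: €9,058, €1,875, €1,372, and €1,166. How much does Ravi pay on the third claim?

Claim 1 (€9,058): deductible takes €1,533, €7,525 remains; 40% of €7,525 = €3,010. Cost to owner: €4,543. OOP to date €4,543.
Claim 2 (€1,875): deductible met; 40% of €1,875 = €750. Cost to owner: €750. OOP to date €5,293.
Claim 3 (€1,372): 40% coinsurance on €1,372 = €548.80. Owner owes €548.80 (running OOP €5,841.80).

€548.80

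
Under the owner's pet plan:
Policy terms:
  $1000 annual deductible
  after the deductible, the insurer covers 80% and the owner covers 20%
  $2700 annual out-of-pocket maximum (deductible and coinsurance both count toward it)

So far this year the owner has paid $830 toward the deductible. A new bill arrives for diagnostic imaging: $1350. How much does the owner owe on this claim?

$406

$830 of the $1000 deductible is already met, leaving $170.
That leaves $1350 − $170 = $1180 for coinsurance.
Owner's 20% share of $1180 is $236.
Owner responsibility before any cap: $170 + $236 = $406.
Cumulative spending $830 + $406 = $1236 stays under the $2700 maximum.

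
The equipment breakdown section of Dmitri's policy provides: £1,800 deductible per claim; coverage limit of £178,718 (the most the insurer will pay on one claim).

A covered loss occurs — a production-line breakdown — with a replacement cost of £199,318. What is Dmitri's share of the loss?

Subtract the deductible: £199,318 − £1,800 = £197,518.
£197,518 exceeds the £178,718 limit, so the insurer pays the limit: £178,718.
Out of pocket: £199,318 − £178,718 = £20,600.

£20,600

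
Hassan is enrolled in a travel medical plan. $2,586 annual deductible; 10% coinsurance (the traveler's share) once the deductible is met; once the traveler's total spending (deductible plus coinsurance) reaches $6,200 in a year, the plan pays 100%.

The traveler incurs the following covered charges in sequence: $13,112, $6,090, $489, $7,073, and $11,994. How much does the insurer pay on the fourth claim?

Claim 1 — $13,112: $2,586 to deductible, leaving $10,526; coinsurance $10,526 × 10% = $1,052.60. Traveler pays $3,638.60; OOP now $3,638.60. Insurer: $13,112 − $3,638.60 = $9,473.40.
Claim 2 — $6,090: deductible met; 10% of $6,090 = $609. Traveler owes $609 (running OOP $4,247.60). Insurer: $6,090 − $609 = $5,481.
Claim 3 — $489: deductible met; 10% of $489 = $48.90. Cost to traveler: $48.90. OOP to date $4,296.50. Insurer: $489 − $48.90 = $440.10.
Claim 4 — $7,073: deductible already satisfied, so traveler's share is 10% × $7,073 = $707.30. Cost to traveler: $707.30. OOP to date $5,003.80. Plan pays $7,073 − $707.30 = $6,365.70.

$6,365.70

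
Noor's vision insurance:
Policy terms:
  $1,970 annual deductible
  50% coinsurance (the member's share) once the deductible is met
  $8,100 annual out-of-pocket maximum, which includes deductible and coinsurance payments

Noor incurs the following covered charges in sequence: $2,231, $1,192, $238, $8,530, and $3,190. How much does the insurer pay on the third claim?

Claim 1 ($2,231): $1,970 to deductible, leaving $261; coinsurance $261 × 50% = $130.50. Member owes $2,100.50 (running OOP $2,100.50). Insurer: $2,231 − $2,100.50 = $130.50.
Claim 2 ($1,192): deductible met; 50% of $1,192 = $596. Member pays $596; OOP now $2,696.50. Insurer: $1,192 − $596 = $596.
Claim 3 ($238): 50% coinsurance on $238 = $119. Cost to member: $119. OOP to date $2,815.50. Insurer: $238 − $119 = $119.

$119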